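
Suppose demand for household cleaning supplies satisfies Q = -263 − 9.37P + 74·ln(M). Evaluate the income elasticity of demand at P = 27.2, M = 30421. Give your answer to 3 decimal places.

0.301

At P = 27.2, M = 30421: Q = 246.030.
Holding P constant, ∂Q/∂M = 74/M = 0.00243253.
η_M = (∂Q/∂M)·(M/Q) = 0.00243253 × (30421/246.030) = 0.301.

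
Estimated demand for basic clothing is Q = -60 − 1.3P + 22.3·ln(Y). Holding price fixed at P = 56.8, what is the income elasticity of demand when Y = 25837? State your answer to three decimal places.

At P = 56.8, Y = 25837: Q = 92.718.
Holding P constant, ∂Q/∂Y = 22.3/Y = 0.000863103.
η_Y = (∂Q/∂Y)·(Y/Q) = 0.000863103 × (25837/92.718) = 0.241.

0.241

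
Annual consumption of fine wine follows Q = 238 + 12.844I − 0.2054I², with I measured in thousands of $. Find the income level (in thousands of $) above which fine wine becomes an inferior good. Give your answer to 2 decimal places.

31.27

dQ/dI = 12.844 − 0.4108I.
The good is inferior where dQ/dI < 0. Setting dQ/dI = 0 gives I = 12.844 / 0.4108 = 31.27.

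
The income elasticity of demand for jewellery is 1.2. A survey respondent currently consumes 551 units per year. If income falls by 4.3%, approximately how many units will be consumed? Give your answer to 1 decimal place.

%ΔQ ≈ η × %ΔI = 1.2 × (-4.3%) = -5.16%.
New Q ≈ 551 × (1 − 0.0516) = 522.6.

522.6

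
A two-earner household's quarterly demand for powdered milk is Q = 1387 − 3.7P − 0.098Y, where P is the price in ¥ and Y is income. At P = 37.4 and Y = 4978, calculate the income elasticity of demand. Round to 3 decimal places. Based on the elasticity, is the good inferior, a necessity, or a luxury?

-0.641 (inferior good)

At P = 37.4, Y = 4978: Q = 760.776.
Holding P constant, ∂Q/∂Y = −0.098.
η_Y = (∂Q/∂Y)·(Y/Q) = -0.098 × (4978/760.776) = -0.641.
Since η < 0, this is an inferior good.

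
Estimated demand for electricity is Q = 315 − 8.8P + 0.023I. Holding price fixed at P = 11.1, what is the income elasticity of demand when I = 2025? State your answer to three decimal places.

At P = 11.1, I = 2025: Q = 263.895.
Holding P constant, ∂Q/∂I = 0.023.
η_I = (∂Q/∂I)·(I/Q) = 0.023 × (2025/263.895) = 0.176.

0.176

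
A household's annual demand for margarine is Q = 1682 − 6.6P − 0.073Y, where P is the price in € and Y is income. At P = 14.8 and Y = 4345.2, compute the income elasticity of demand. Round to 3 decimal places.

-0.250

At P = 14.8, Y = 4345.2: Q = 1267.120.
Holding P constant, ∂Q/∂Y = −0.073.
η_Y = (∂Q/∂Y)·(Y/Q) = -0.073 × (4345.2/1267.120) = -0.250.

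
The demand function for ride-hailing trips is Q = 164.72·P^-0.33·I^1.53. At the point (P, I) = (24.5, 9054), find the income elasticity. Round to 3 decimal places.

1.530

For a multiplicative demand Q = A·P^α·I^β, the income elasticity is β everywhere.
Here β = 1.53, so η = 1.530.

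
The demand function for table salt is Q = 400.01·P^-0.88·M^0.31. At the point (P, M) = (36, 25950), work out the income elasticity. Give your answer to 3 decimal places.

0.310

For a multiplicative demand Q = A·P^α·M^β, the income elasticity is β everywhere.
Here β = 0.31, so η = 0.310.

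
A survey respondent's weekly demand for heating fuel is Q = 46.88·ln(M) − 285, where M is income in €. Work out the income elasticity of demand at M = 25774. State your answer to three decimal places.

0.245

At M = 25774: Q = 191.166.
dQ/dM = 46.88/M = 0.00181889 at this income.
η = (dQ/dM)·(M/Q) = 0.00181889 × (25774/191.166) = 0.245.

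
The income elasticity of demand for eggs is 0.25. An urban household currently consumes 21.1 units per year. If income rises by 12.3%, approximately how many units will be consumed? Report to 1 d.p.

21.7

%ΔQ ≈ η × %ΔI = 0.25 × 12.3% = 3.075%.
New Q ≈ 21.1 × (1 + 0.03075) = 21.7.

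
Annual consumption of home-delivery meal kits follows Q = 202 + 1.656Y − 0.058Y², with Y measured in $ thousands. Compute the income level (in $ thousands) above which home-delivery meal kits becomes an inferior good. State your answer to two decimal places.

dQ/dY = 1.656 − 0.116Y.
The good is inferior where dQ/dY < 0. Setting dQ/dY = 0 gives Y = 1.656 / 0.116 = 14.28.

14.28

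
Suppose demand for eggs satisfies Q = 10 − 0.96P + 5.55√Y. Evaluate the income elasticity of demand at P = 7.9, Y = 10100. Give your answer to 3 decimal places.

At P = 7.9, Y = 10100: Q = 560.184.
Holding P constant, ∂Q/∂Y = 5.55/(2√Y) = 0.0276123.
η_Y = (∂Q/∂Y)·(Y/Q) = 0.0276123 × (10100/560.184) = 0.498.

0.498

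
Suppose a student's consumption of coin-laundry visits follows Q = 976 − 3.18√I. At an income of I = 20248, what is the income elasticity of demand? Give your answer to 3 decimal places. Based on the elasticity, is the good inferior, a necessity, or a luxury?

-0.432 (inferior good)

At I = 20248: Q = 523.500.
dQ/dI = -3.18/(2√I) = -0.0111739 at this income.
η = (dQ/dI)·(I/Q) = -0.0111739 × (20248/523.500) = -0.432.
Since η < 0, the good is an inferior good.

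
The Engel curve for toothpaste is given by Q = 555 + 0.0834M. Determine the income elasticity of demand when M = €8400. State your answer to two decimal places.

At M = 8400: Q = 1255.560.
dQ/dM = 0.0834.
η = (dQ/dM)·(M/Q) = 0.0834 × (8400/1255.560) = 0.56.

0.56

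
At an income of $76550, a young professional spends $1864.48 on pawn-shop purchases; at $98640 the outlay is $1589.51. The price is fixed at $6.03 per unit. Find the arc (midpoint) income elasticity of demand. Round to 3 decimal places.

With a constant price, Q₁ = 1864.48/6.03 = 309.201 and Q₂ = 1589.51/6.03 = 263.600 (equivalently, work directly with expenditure since P cancels).
Midpoint %ΔQ = (1589.51 − 1864.48)/1727.00 = -0.15922; midpoint %ΔI = (98640 − 76550)/87595 = 0.25218.
η = -0.15922 / 0.25218 = -0.631.

-0.631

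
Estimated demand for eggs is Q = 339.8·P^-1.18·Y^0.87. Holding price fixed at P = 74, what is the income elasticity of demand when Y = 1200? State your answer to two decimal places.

0.87

For a multiplicative demand Q = A·P^α·Y^β, the income elasticity is β everywhere.
Here β = 0.87, so η = 0.87.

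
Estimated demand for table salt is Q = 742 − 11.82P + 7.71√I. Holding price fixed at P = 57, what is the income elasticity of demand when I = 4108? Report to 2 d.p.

At P = 57, I = 4108: Q = 562.422.
Holding P constant, ∂Q/∂I = 7.71/(2√I) = 0.0601463.
η_I = (∂Q/∂I)·(I/Q) = 0.0601463 × (4108/562.422) = 0.44.

0.44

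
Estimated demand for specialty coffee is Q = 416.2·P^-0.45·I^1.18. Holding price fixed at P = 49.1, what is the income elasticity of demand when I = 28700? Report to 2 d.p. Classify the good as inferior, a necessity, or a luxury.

1.18 (luxury)

For a multiplicative demand Q = A·P^α·I^β, the income elasticity is β everywhere.
Here β = 1.18, so η = 1.18.
Since η > 1, this is a luxury.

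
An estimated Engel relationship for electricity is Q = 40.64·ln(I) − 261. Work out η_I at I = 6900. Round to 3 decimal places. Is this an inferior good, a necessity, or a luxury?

0.414 (necessity)

At I = 6900: Q = 98.228.
dQ/dI = 40.64/I = 0.00588986 at this income.
η = (dQ/dI)·(I/Q) = 0.00588986 × (6900/98.228) = 0.414.
Since 0 < η < 1, the good is a necessity.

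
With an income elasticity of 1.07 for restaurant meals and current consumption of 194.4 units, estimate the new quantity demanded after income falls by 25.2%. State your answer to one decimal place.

142.0

%ΔQ ≈ η × %ΔI = 1.07 × (-25.2%) = -26.964%.
New Q ≈ 194.4 × (1 − 0.26964) = 142.0.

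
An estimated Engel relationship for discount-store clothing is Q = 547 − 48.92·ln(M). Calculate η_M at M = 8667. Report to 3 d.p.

At M = 8667: Q = 103.429.
dQ/dM = -48.92/M = -0.0056444 at this income.
η = (dQ/dM)·(M/Q) = -0.0056444 × (8667/103.429) = -0.473.

-0.473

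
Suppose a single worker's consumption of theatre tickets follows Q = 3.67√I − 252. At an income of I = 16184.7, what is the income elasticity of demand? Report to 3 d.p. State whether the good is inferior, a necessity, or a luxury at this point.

1.086 (luxury)

At I = 16184.7: Q = 214.894.
dQ/dI = 3.67/(2√I) = 0.0144239 at this income.
η = (dQ/dI)·(I/Q) = 0.0144239 × (16184.7/214.894) = 1.086.
Since η > 1, the good is a luxury.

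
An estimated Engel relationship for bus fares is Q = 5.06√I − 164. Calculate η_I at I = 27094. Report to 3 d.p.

0.623

At I = 27094: Q = 668.889.
dQ/dI = 5.06/(2√I) = 0.0153704 at this income.
η = (dQ/dI)·(I/Q) = 0.0153704 × (27094/668.889) = 0.623.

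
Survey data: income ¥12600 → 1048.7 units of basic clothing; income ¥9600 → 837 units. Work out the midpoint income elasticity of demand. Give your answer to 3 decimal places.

ΔQ = 837 − 1048.7 = -211.7; midpoint Q̄ = (1048.7 + 837)/2 = 942.85.
ΔI = 9600 − 12600 = -3000; midpoint Ī = (12600 + 9600)/2 = 11100.
η = (ΔQ/Q̄) ÷ (ΔI/Ī) = (-211.7/942.85) ÷ (-3000/11100) = 0.831.

0.831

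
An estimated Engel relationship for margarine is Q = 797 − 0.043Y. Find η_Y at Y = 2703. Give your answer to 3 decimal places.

-0.171

At Y = 2703: Q = 680.771.
dQ/dY = −0.043.
η = (dQ/dY)·(Y/Q) = -0.043 × (2703/680.771) = -0.171.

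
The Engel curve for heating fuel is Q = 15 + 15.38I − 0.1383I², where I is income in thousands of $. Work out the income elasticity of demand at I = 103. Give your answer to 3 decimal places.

-10.236

At I = 103: Q = 131.9153.
dQ/dI = 15.38 − 0.2766I = -13.10980.
η = (dQ/dI)·(I/Q) = -13.10980 × (103/131.9153) = -10.236.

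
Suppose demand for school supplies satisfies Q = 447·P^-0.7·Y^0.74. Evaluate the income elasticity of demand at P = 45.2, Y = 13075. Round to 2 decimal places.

For a multiplicative demand Q = A·P^α·Y^β, the income elasticity is β everywhere.
Here β = 0.74, so η = 0.74.

0.74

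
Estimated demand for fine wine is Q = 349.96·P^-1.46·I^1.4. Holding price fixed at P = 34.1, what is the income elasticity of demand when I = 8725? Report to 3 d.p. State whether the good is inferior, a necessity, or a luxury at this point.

1.400 (luxury)

For a multiplicative demand Q = A·P^α·I^β, the income elasticity is β everywhere.
Here β = 1.4, so η = 1.400.
Since η > 1, this is a luxury.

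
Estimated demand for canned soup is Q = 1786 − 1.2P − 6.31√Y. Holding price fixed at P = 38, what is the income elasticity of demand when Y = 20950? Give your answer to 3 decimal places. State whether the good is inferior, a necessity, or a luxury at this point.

At P = 38, Y = 20950: Q = 827.083.
Holding P constant, ∂Q/∂Y = -6.31/(2√Y) = -0.0217975.
η_Y = (∂Q/∂Y)·(Y/Q) = -0.0217975 × (20950/827.083) = -0.552.
Since η < 0, this is an inferior good.

-0.552 (inferior good)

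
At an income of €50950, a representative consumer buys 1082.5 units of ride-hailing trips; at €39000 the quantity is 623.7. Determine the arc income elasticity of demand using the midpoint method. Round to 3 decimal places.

2.024

ΔQ = 623.7 − 1082.5 = -458.8; midpoint Q̄ = (1082.5 + 623.7)/2 = 853.1.
ΔI = 39000 − 50950 = -11950; midpoint Ī = (50950 + 39000)/2 = 44975.
η = (ΔQ/Q̄) ÷ (ΔI/Ī) = (-458.8/853.1) ÷ (-11950/44975) = 2.024.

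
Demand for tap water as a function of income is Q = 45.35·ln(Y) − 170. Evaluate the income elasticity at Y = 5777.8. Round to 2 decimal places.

0.20

At Y = 5777.8: Q = 222.812.
dQ/dY = 45.35/Y = 0.00784901 at this income.
η = (dQ/dY)·(Y/Q) = 0.00784901 × (5777.8/222.812) = 0.20.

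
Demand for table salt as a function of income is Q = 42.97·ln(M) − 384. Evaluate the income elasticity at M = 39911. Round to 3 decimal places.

At M = 39911: Q = 71.242.
dQ/dM = 42.97/M = 0.00107665 at this income.
η = (dQ/dM)·(M/Q) = 0.00107665 × (39911/71.242) = 0.603.

0.603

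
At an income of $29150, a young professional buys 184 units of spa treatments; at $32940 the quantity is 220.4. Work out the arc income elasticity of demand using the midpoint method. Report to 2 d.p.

ΔQ = 220.4 − 184 = 36.4; midpoint Q̄ = (184 + 220.4)/2 = 202.2.
ΔI = 32940 − 29150 = 3790; midpoint Ī = (29150 + 32940)/2 = 31045.
η = (ΔQ/Q̄) ÷ (ΔI/Ī) = (36.4/202.2) ÷ (3790/31045) = 1.47.

1.47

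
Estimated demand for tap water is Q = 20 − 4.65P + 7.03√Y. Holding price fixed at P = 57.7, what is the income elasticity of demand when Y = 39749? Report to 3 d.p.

0.608

At P = 57.7, Y = 39749: Q = 1153.277.
Holding P constant, ∂Q/∂Y = 7.03/(2√Y) = 0.0176304.
η_Y = (∂Q/∂Y)·(Y/Q) = 0.0176304 × (39749/1153.277) = 0.608.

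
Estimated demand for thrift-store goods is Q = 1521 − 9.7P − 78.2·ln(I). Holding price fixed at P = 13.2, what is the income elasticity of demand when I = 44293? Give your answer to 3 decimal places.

-0.141

At P = 13.2, I = 44293: Q = 556.331.
Holding P constant, ∂Q/∂I = -78.2/I = -0.00176552.
η_I = (∂Q/∂I)·(I/Q) = -0.00176552 × (44293/556.331) = -0.141.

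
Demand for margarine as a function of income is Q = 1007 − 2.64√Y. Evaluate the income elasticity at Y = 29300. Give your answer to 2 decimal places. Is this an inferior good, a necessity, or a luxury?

-0.41 (inferior good)

At Y = 29300: Q = 555.105.
dQ/dY = -2.64/(2√Y) = -0.00771152 at this income.
η = (dQ/dY)·(Y/Q) = -0.00771152 × (29300/555.105) = -0.41.
Since η < 0, the good is an inferior good.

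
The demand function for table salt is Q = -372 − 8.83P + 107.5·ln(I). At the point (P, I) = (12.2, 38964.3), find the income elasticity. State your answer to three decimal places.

0.164

At P = 12.2, I = 38964.3: Q = 656.592.
Holding P constant, ∂Q/∂I = 107.5/I = 0.00275894.
η_I = (∂Q/∂I)·(I/Q) = 0.00275894 × (38964.3/656.592) = 0.164.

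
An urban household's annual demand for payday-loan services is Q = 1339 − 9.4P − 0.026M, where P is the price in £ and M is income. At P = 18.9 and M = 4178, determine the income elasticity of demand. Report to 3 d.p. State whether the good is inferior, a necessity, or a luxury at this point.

At P = 18.9, M = 4178: Q = 1052.712.
Holding P constant, ∂Q/∂M = −0.026.
η_M = (∂Q/∂M)·(M/Q) = -0.026 × (4178/1052.712) = -0.103.
Since η < 0, this is an inferior good.

-0.103 (inferior good)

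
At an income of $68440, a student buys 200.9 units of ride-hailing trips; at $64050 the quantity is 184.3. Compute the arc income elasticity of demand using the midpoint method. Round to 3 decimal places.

1.301

ΔQ = 184.3 − 200.9 = -16.6; midpoint Q̄ = (200.9 + 184.3)/2 = 192.6.
ΔI = 64050 − 68440 = -4390; midpoint Ī = (68440 + 64050)/2 = 66245.
η = (ΔQ/Q̄) ÷ (ΔI/Ī) = (-16.6/192.6) ÷ (-4390/66245) = 1.301.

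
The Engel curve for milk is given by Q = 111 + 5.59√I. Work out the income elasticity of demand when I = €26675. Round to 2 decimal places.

0.45

At I = 26675: Q = 1023.986.
dQ/dI = 5.59/(2√I) = 0.0171131 at this income.
η = (dQ/dI)·(I/Q) = 0.0171131 × (26675/1023.986) = 0.45.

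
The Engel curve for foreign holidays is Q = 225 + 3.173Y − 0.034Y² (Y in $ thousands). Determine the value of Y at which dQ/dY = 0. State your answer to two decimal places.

dQ/dY = 3.173 − 0.068Y.
The good is inferior where dQ/dY < 0. Setting dQ/dY = 0 gives Y = 3.173 / 0.068 = 46.66.

46.66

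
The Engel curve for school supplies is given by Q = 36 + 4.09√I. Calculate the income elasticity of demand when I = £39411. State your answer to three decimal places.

0.479

At I = 39411: Q = 847.955.
dQ/dI = 4.09/(2√I) = 0.0103011 at this income.
η = (dQ/dI)·(I/Q) = 0.0103011 × (39411/847.955) = 0.479.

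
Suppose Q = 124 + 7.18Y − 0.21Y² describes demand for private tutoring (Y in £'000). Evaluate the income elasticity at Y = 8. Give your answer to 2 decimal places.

At Y = 8: Q = 168.0000.
dQ/dY = 7.18 − 0.42Y = 3.82000.
η = (dQ/dY)·(Y/Q) = 3.82000 × (8/168.0000) = 0.18.

0.18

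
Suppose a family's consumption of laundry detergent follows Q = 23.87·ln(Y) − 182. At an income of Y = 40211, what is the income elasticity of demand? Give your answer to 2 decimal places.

At Y = 40211: Q = 71.067.
dQ/dY = 23.87/Y = 0.000593619 at this income.
η = (dQ/dY)·(Y/Q) = 0.000593619 × (40211/71.067) = 0.34.

0.34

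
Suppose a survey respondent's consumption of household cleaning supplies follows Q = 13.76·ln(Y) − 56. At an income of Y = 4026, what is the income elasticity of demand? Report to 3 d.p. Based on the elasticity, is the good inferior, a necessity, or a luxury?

At Y = 4026: Q = 58.215.
dQ/dY = 13.76/Y = 0.00341778 at this income.
η = (dQ/dY)·(Y/Q) = 0.00341778 × (4026/58.215) = 0.236.
Since 0 < η < 1, the good is a necessity.

0.236 (necessity)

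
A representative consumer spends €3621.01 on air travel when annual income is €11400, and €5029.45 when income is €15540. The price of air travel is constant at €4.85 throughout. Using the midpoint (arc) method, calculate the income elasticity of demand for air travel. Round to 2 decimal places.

1.06

With a constant price, Q₁ = 3621.01/4.85 = 746.600 and Q₂ = 5029.45/4.85 = 1037.000 (equivalently, work directly with expenditure since P cancels).
Midpoint %ΔQ = (5029.45 − 3621.01)/4325.23 = 0.32563; midpoint %ΔI = (15540 − 11400)/13470 = 0.30735.
η = 0.32563 / 0.30735 = 1.06.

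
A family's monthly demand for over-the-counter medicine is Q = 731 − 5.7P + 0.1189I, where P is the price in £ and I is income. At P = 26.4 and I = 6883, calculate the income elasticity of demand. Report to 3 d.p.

0.585

At P = 26.4, I = 6883: Q = 1398.909.
Holding P constant, ∂Q/∂I = 0.1189.
η_I = (∂Q/∂I)·(I/Q) = 0.1189 × (6883/1398.909) = 0.585.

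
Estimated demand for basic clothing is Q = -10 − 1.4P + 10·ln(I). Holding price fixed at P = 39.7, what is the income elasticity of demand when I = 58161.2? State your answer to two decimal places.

At P = 39.7, I = 58161.2: Q = 44.130.
Holding P constant, ∂Q/∂I = 10/I = 0.000171936.
η_I = (∂Q/∂I)·(I/Q) = 0.000171936 × (58161.2/44.130) = 0.23.

0.23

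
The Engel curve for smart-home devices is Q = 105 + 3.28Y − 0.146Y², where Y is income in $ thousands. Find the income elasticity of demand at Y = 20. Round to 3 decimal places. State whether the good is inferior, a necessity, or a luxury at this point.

At Y = 20: Q = 112.2000.
dQ/dY = 3.28 − 0.292Y = -2.56000.
η = (dQ/dY)·(Y/Q) = -2.56000 × (20/112.2000) = -0.456.
η < 0 ⇒ inferior good.

-0.456 (inferior good)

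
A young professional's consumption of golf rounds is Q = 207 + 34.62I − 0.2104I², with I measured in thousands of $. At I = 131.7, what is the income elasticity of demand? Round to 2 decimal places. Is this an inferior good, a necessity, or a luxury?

At I = 131.7: Q = 1117.0891.
dQ/dI = 34.62 − 0.4208I = -20.79936.
η = (dQ/dI)·(I/Q) = -20.79936 × (131.7/1117.0891) = -2.45.
η < 0 ⇒ inferior good.

-2.45 (inferior good)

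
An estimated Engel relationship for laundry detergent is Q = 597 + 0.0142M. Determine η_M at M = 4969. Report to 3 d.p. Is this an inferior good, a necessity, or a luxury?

0.106 (necessity)

At M = 4969: Q = 667.560.
dQ/dM = 0.0142.
η = (dQ/dM)·(M/Q) = 0.0142 × (4969/667.560) = 0.106.
Since 0 < η < 1, the good is a necessity.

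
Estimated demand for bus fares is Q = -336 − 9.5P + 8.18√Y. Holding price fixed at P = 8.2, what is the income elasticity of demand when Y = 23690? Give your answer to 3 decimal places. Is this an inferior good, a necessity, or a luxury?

0.745 (necessity)

At P = 8.2, Y = 23690: Q = 845.129.
Holding P constant, ∂Q/∂Y = 8.18/(2√Y) = 0.026573.
η_Y = (∂Q/∂Y)·(Y/Q) = 0.026573 × (23690/845.129) = 0.745.
Since 0 < η < 1, this is a necessity.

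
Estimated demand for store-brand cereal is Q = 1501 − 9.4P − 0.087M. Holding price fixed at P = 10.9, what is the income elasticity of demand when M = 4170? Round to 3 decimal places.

At P = 10.9, M = 4170: Q = 1035.750.
Holding P constant, ∂Q/∂M = −0.087.
η_M = (∂Q/∂M)·(M/Q) = -0.087 × (4170/1035.750) = -0.350.

-0.350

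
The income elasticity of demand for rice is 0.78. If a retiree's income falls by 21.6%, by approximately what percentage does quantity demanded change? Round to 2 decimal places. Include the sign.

-16.85%

%ΔQ ≈ η × %ΔI = 0.78 × (-21.6%) = -16.85%.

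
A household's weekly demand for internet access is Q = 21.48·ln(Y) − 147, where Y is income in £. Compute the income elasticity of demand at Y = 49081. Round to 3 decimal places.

At Y = 49081: Q = 85.010.
dQ/dY = 21.48/Y = 0.000437644 at this income.
η = (dQ/dY)·(Y/Q) = 0.000437644 × (49081/85.010) = 0.253.

0.253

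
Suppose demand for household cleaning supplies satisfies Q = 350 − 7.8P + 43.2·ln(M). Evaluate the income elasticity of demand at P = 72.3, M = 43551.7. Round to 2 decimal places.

At P = 72.3, M = 43551.7: Q = 247.510.
Holding P constant, ∂Q/∂M = 43.2/M = 0.000991925.
η_M = (∂Q/∂M)·(M/Q) = 0.000991925 × (43551.7/247.510) = 0.17.

0.17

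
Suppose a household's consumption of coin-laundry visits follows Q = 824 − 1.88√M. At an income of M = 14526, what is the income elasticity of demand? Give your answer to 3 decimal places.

-0.190

At M = 14526: Q = 597.415.
dQ/dM = -1.88/(2√M) = -0.00779929 at this income.
η = (dQ/dM)·(M/Q) = -0.00779929 × (14526/597.415) = -0.190.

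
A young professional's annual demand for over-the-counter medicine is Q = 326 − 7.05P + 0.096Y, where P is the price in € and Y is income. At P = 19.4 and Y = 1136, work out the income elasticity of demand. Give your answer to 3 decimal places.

0.366

At P = 19.4, Y = 1136: Q = 298.286.
Holding P constant, ∂Q/∂Y = 0.096.
η_Y = (∂Q/∂Y)·(Y/Q) = 0.096 × (1136/298.286) = 0.366.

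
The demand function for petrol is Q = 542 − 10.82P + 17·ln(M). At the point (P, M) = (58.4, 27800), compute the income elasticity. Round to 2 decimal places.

0.20

At P = 58.4, M = 27800: Q = 84.069.
Holding P constant, ∂Q/∂M = 17/M = 0.000611511.
η_M = (∂Q/∂M)·(M/Q) = 0.000611511 × (27800/84.069) = 0.20.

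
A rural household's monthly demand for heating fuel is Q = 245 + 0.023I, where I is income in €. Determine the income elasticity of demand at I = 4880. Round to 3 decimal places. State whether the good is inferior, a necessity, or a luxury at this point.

At I = 4880: Q = 357.240.
dQ/dI = 0.023.
η = (dQ/dI)·(I/Q) = 0.023 × (4880/357.240) = 0.314.
Since 0 < η < 1, the good is a necessity.

0.314 (necessity)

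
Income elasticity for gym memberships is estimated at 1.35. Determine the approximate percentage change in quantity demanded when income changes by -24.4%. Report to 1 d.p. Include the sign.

-32.9%

%ΔQ ≈ η × %ΔI = 1.35 × (-24.4%) = -32.9%.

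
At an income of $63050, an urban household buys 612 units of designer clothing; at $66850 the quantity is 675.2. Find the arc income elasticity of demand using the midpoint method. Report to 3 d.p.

1.678

ΔQ = 675.2 − 612 = 63.2; midpoint Q̄ = (612 + 675.2)/2 = 643.6.
ΔI = 66850 − 63050 = 3800; midpoint Ī = (63050 + 66850)/2 = 64950.
η = (ΔQ/Q̄) ÷ (ΔI/Ī) = (63.2/643.6) ÷ (3800/64950) = 1.678.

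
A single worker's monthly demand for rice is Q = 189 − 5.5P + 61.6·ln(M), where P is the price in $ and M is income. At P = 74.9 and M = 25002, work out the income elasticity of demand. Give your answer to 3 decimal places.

0.154

At P = 74.9, M = 25002: Q = 400.855.
Holding P constant, ∂Q/∂M = 61.6/M = 0.0024638.
η_M = (∂Q/∂M)·(M/Q) = 0.0024638 × (25002/400.855) = 0.154.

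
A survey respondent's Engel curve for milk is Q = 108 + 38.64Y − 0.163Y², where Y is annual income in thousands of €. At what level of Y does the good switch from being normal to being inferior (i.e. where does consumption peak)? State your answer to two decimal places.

118.53

dQ/dY = 38.64 − 0.326Y.
The good is inferior where dQ/dY < 0. Setting dQ/dY = 0 gives Y = 38.64 / 0.326 = 118.53.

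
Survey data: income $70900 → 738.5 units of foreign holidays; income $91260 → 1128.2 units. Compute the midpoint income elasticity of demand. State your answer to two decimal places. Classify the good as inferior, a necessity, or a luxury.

ΔQ = 1128.2 − 738.5 = 389.7; midpoint Q̄ = (738.5 + 1128.2)/2 = 933.35.
ΔI = 91260 − 70900 = 20360; midpoint Ī = (70900 + 91260)/2 = 81080.
η = (ΔQ/Q̄) ÷ (ΔI/Ī) = (389.7/933.35) ÷ (20360/81080) = 1.66.
η > 1 ⇒ luxury.

1.66 (luxury)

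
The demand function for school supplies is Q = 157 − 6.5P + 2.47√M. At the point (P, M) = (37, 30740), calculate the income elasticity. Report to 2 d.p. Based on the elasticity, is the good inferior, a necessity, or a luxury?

At P = 37, M = 30740: Q = 349.561.
Holding P constant, ∂Q/∂M = 2.47/(2√M) = 0.00704393.
η_M = (∂Q/∂M)·(M/Q) = 0.00704393 × (30740/349.561) = 0.62.
Since 0 < η < 1, this is a necessity.

0.62 (necessity)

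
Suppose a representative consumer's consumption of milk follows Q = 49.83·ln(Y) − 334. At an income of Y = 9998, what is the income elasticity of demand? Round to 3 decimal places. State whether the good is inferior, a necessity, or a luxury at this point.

At Y = 9998: Q = 124.941.
dQ/dY = 49.83/Y = 0.004984 at this income.
η = (dQ/dY)·(Y/Q) = 0.004984 × (9998/124.941) = 0.399.
Since 0 < η < 1, the good is a necessity.

0.399 (necessity)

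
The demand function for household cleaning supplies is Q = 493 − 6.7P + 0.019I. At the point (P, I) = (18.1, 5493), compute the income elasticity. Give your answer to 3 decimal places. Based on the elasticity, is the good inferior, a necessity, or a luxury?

0.219 (necessity)

At P = 18.1, I = 5493: Q = 476.097.
Holding P constant, ∂Q/∂I = 0.019.
η_I = (∂Q/∂I)·(I/Q) = 0.019 × (5493/476.097) = 0.219.
Since 0 < η < 1, this is a necessity.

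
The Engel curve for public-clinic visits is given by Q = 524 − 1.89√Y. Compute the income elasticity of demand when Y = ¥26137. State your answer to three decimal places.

-0.699

At Y = 26137: Q = 218.445.
dQ/dY = -1.89/(2√Y) = -0.00584526 at this income.
η = (dQ/dY)·(Y/Q) = -0.00584526 × (26137/218.445) = -0.699.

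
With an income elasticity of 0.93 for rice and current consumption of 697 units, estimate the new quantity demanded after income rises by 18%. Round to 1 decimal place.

%ΔQ ≈ η × %ΔI = 0.93 × 18% = 16.74%.
New Q ≈ 697 × (1 + 0.1674) = 813.7.

813.7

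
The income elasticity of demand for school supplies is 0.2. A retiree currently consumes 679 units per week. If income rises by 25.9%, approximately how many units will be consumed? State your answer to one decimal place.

714.2

%ΔQ ≈ η × %ΔI = 0.2 × 25.9% = 5.18%.
New Q ≈ 679 × (1 + 0.0518) = 714.2.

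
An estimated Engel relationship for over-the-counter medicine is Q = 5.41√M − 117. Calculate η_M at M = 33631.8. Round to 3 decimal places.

0.567

At M = 33631.8: Q = 875.139.
dQ/dM = 5.41/(2√M) = 0.01475 at this income.
η = (dQ/dM)·(M/Q) = 0.01475 × (33631.8/875.139) = 0.567.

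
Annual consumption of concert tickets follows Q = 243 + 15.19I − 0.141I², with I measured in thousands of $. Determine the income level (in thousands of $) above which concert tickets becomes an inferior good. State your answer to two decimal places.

53.87

dQ/dI = 15.19 − 0.282I.
The good is inferior where dQ/dI < 0. Setting dQ/dI = 0 gives I = 15.19 / 0.282 = 53.87.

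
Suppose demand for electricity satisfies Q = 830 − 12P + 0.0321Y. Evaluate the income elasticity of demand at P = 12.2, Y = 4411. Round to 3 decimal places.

0.172

At P = 12.2, Y = 4411: Q = 825.193.
Holding P constant, ∂Q/∂Y = 0.0321.
η_Y = (∂Q/∂Y)·(Y/Q) = 0.0321 × (4411/825.193) = 0.172.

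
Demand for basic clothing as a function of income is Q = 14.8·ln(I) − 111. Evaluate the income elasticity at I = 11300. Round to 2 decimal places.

At I = 11300: Q = 27.122.
dQ/dI = 14.8/I = 0.00130973 at this income.
η = (dQ/dI)·(I/Q) = 0.00130973 × (11300/27.122) = 0.55.

0.55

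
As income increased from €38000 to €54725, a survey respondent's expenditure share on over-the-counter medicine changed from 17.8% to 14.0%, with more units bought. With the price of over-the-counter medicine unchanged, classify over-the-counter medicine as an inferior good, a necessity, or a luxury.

necessity

Quantity rises but the budget share falls as income rises, so 0 < η < 1.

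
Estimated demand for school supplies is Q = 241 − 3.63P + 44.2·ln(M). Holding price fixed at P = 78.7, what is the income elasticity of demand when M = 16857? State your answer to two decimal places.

At P = 78.7, M = 16857: Q = 385.496.
Holding P constant, ∂Q/∂M = 44.2/M = 0.00262206.
η_M = (∂Q/∂M)·(M/Q) = 0.00262206 × (16857/385.496) = 0.11.

0.11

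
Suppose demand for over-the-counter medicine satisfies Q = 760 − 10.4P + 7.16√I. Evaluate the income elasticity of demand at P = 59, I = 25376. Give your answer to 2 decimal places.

0.44

At P = 59, I = 25376: Q = 1286.977.
Holding P constant, ∂Q/∂I = 7.16/(2√I) = 0.0224735.
η_I = (∂Q/∂I)·(I/Q) = 0.0224735 × (25376/1286.977) = 0.44.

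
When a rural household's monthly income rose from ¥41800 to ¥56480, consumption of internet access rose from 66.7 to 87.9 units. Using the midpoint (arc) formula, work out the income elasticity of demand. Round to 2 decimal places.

ΔQ = 87.9 − 66.7 = 21.2; midpoint Q̄ = (66.7 + 87.9)/2 = 77.3.
ΔI = 56480 − 41800 = 14680; midpoint Ī = (41800 + 56480)/2 = 49140.
η = (ΔQ/Q̄) ÷ (ΔI/Ī) = (21.2/77.3) ÷ (14680/49140) = 0.92.

0.92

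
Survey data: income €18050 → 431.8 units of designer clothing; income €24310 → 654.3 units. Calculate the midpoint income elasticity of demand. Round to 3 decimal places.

1.386

ΔQ = 654.3 − 431.8 = 222.5; midpoint Q̄ = (431.8 + 654.3)/2 = 543.05.
ΔI = 24310 − 18050 = 6260; midpoint Ī = (18050 + 24310)/2 = 21180.
η = (ΔQ/Q̄) ÷ (ΔI/Ī) = (222.5/543.05) ÷ (6260/21180) = 1.386.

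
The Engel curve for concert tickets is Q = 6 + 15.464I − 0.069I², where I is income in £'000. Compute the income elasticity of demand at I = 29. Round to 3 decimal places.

At I = 29: Q = 396.4270.
dQ/dI = 15.464 − 0.138I = 11.46200.
η = (dQ/dI)·(I/Q) = 11.46200 × (29/396.4270) = 0.838.

0.838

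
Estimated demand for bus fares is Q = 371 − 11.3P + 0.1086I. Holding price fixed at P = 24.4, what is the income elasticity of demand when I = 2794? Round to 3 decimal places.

0.761

At P = 24.4, I = 2794: Q = 398.708.
Holding P constant, ∂Q/∂I = 0.1086.
η_I = (∂Q/∂I)·(I/Q) = 0.1086 × (2794/398.708) = 0.761.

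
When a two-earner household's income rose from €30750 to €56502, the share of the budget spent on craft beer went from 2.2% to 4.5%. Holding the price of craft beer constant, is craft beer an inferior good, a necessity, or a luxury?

luxury

The budget share rises as income rises, so η > 1.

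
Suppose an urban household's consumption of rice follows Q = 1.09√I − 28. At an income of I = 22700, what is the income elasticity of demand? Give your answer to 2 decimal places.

At I = 22700: Q = 136.225.
dQ/dI = 1.09/(2√I) = 0.00361729 at this income.
η = (dQ/dI)·(I/Q) = 0.00361729 × (22700/136.225) = 0.60.

0.60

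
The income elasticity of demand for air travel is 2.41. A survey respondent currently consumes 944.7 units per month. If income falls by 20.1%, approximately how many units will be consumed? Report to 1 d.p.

%ΔQ ≈ η × %ΔI = 2.41 × (-20.1%) = -48.441%.
New Q ≈ 944.7 × (1 − 0.48441) = 487.1.

487.1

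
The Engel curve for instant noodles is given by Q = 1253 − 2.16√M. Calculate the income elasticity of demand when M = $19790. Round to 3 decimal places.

-0.160

At M = 19790: Q = 949.138.
dQ/dM = -2.16/(2√M) = -0.00767716 at this income.
η = (dQ/dM)·(M/Q) = -0.00767716 × (19790/949.138) = -0.160.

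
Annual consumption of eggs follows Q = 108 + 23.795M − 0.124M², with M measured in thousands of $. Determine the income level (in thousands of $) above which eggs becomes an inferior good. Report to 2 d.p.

95.95

dQ/dM = 23.795 − 0.248M.
The good is inferior where dQ/dM < 0. Setting dQ/dM = 0 gives M = 23.795 / 0.248 = 95.95.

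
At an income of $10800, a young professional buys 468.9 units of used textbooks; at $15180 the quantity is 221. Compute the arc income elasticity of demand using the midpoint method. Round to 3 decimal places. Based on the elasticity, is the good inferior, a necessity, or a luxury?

-2.131 (inferior good)

ΔQ = 221 − 468.9 = -247.9; midpoint Q̄ = (468.9 + 221)/2 = 344.95.
ΔI = 15180 − 10800 = 4380; midpoint Ī = (10800 + 15180)/2 = 12990.
η = (ΔQ/Q̄) ÷ (ΔI/Ī) = (-247.9/344.95) ÷ (4380/12990) = -2.131.
η < 0 ⇒ inferior good.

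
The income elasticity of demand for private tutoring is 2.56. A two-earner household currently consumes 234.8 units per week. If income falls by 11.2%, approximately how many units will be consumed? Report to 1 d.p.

%ΔQ ≈ η × %ΔI = 2.56 × (-11.2%) = -28.672%.
New Q ≈ 234.8 × (1 − 0.28672) = 167.5.

167.5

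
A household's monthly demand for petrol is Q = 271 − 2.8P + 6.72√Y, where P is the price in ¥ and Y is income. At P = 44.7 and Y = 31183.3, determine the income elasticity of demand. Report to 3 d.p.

At P = 44.7, Y = 31183.3: Q = 1332.511.
Holding P constant, ∂Q/∂Y = 6.72/(2√Y) = 0.0190273.
η_Y = (∂Q/∂Y)·(Y/Q) = 0.0190273 × (31183.3/1332.511) = 0.445.

0.445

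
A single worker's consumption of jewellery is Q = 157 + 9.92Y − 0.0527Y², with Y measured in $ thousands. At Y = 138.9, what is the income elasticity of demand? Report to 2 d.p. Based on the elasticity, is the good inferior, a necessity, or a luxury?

At Y = 138.9: Q = 518.1358.
dQ/dY = 9.92 − 0.1054Y = -4.72006.
η = (dQ/dY)·(Y/Q) = -4.72006 × (138.9/518.1358) = -1.27.
η < 0 ⇒ inferior good.

-1.27 (inferior good)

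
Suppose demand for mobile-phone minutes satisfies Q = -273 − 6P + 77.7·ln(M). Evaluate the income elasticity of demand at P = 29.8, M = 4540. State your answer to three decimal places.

0.384

At P = 29.8, M = 4540: Q = 202.487.
Holding P constant, ∂Q/∂M = 77.7/M = 0.0171145.
η_M = (∂Q/∂M)·(M/Q) = 0.0171145 × (4540/202.487) = 0.384.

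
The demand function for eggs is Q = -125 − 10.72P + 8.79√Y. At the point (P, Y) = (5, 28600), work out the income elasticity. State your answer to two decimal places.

At P = 5, Y = 28600: Q = 1307.924.
Holding P constant, ∂Q/∂Y = 8.79/(2√Y) = 0.0259882.
η_Y = (∂Q/∂Y)·(Y/Q) = 0.0259882 × (28600/1307.924) = 0.57.

0.57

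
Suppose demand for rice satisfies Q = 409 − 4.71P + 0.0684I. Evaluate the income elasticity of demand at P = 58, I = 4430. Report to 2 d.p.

0.69

At P = 58, I = 4430: Q = 438.832.
Holding P constant, ∂Q/∂I = 0.0684.
η_I = (∂Q/∂I)·(I/Q) = 0.0684 × (4430/438.832) = 0.69.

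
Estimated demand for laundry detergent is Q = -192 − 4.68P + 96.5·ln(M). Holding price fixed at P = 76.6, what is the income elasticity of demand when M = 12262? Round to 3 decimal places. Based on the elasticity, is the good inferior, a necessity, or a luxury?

At P = 76.6, M = 12262: Q = 357.988.
Holding P constant, ∂Q/∂M = 96.5/M = 0.00786984.
η_M = (∂Q/∂M)·(M/Q) = 0.00786984 × (12262/357.988) = 0.270.
Since 0 < η < 1, this is a necessity.

0.270 (necessity)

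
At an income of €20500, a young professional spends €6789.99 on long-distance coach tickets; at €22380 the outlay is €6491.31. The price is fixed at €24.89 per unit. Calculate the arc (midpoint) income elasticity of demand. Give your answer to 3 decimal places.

With a constant price, Q₁ = 6789.99/24.89 = 272.800 and Q₂ = 6491.31/24.89 = 260.800 (equivalently, work directly with expenditure since P cancels).
Midpoint %ΔQ = (6491.31 − 6789.99)/6640.65 = -0.04498; midpoint %ΔI = (22380 − 20500)/21440 = 0.08769.
η = -0.04498 / 0.08769 = -0.513.

-0.513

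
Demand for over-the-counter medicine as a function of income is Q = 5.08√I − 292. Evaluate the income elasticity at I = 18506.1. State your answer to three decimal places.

0.866

At I = 18506.1: Q = 399.069.
dQ/dI = 5.08/(2√I) = 0.0186714 at this income.
η = (dQ/dI)·(I/Q) = 0.0186714 × (18506.1/399.069) = 0.866.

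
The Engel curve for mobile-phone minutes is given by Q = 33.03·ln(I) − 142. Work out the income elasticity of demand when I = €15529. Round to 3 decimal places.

0.187

At I = 15529: Q = 176.755.
dQ/dI = 33.03/I = 0.00212699 at this income.
η = (dQ/dI)·(I/Q) = 0.00212699 × (15529/176.755) = 0.187.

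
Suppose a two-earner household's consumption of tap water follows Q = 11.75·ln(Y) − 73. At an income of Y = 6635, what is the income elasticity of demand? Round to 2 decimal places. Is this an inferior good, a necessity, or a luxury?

At Y = 6635: Q = 30.401.
dQ/dY = 11.75/Y = 0.00177091 at this income.
η = (dQ/dY)·(Y/Q) = 0.00177091 × (6635/30.401) = 0.39.
Since 0 < η < 1, the good is a necessity.

0.39 (necessity)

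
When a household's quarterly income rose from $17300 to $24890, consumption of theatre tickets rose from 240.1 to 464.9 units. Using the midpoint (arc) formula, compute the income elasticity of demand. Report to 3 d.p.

1.772

ΔQ = 464.9 − 240.1 = 224.8; midpoint Q̄ = (240.1 + 464.9)/2 = 352.5.
ΔI = 24890 − 17300 = 7590; midpoint Ī = (17300 + 24890)/2 = 21095.
η = (ΔQ/Q̄) ÷ (ΔI/Ī) = (224.8/352.5) ÷ (7590/21095) = 1.772.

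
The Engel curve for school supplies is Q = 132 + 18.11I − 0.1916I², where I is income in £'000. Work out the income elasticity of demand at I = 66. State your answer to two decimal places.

-0.96

At I = 66: Q = 492.6504.
dQ/dI = 18.11 − 0.3832I = -7.18120.
η = (dQ/dI)·(I/Q) = -7.18120 × (66/492.6504) = -0.96.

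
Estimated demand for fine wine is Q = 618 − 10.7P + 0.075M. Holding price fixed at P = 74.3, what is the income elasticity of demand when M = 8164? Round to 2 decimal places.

1.41

At P = 74.3, M = 8164: Q = 435.290.
Holding P constant, ∂Q/∂M = 0.075.
η_M = (∂Q/∂M)·(M/Q) = 0.075 × (8164/435.290) = 1.41.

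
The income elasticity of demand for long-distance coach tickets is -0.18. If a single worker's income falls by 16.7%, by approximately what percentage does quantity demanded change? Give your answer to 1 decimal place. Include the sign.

3.0%

%ΔQ ≈ η × %ΔI = -0.18 × (-16.7%) = 3.0%.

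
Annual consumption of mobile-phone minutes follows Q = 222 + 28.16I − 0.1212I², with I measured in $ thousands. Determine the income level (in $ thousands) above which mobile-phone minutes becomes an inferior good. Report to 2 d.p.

116.17

dQ/dI = 28.16 − 0.2424I.
The good is inferior where dQ/dI < 0. Setting dQ/dI = 0 gives I = 28.16 / 0.2424 = 116.17.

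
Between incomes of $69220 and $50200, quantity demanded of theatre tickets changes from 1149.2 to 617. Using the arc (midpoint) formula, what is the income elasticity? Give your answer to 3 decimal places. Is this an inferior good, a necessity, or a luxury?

ΔQ = 617 − 1149.2 = -532.2; midpoint Q̄ = (1149.2 + 617)/2 = 883.1.
ΔI = 50200 − 69220 = -19020; midpoint Ī = (69220 + 50200)/2 = 59710.
η = (ΔQ/Q̄) ÷ (ΔI/Ī) = (-532.2/883.1) ÷ (-19020/59710) = 1.892.
η > 1 ⇒ luxury.

1.892 (luxury)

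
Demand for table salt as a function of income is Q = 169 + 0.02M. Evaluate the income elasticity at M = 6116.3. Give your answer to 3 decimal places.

0.420

At M = 6116.3: Q = 291.326.
dQ/dM = 0.02.
η = (dQ/dM)·(M/Q) = 0.02 × (6116.3/291.326) = 0.420.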